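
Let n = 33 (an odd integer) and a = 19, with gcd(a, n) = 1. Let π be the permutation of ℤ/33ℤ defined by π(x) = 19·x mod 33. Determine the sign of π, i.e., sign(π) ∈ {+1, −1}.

Start at x=16: 16 → 7 → 1 → 19 → 31 → 28 → 4 → … (one orbit).
Cycle lengths of π_19 on ℤ/33ℤ: [10, 10, 10, 1, 1, 1]; 6 cycles in total.
With 6 cycles on 33 points, sign = (−1)^{33−6} = -1.
Via Zolotarev, sign(π_{19}) = (19|33) = -1.

-1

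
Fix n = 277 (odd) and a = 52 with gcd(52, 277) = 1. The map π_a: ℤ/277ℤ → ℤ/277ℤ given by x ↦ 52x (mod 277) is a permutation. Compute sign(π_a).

Trace 256: π^k(256) = [256, 16, 1, 52, 211, 169, 201] for k=0..6.
The orbit structure of x ↦ 52x mod 277: 13 orbits of sizes [23, 23, 23, 23, 23, 23, 23, 23, 23, 23, 23, 23, 1].
With 13 cycles on 277 points, sign = (−1)^{277−13} = +1.

+1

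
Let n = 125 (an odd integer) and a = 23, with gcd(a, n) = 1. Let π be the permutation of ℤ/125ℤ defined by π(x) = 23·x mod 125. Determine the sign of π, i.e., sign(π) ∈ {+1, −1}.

Orbit of 1 under x↦23x: [1, 23, 29, 42, 91, 93, 14]… (length divides ord_125(23)).
Cycle type of π: 100 + 20 + 4 + 1; total 4 cycles.
125 − 4 = 121 transpositions; sign(π) = (−1)^121 = -1.

-1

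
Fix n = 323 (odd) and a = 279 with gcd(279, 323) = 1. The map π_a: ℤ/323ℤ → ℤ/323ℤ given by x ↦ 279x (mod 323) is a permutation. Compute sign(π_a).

Orbit of 167 under x↦279x: [167, 81, 312, 161, 22, 1, 279]… (length divides ord_323(279)).
π_279 has 5 disjoint cycles with lengths [144, 144, 18, 16, 1] on {0,…,322}.
With 5 cycles on 323 points, sign = (−1)^{323−5} = +1.
Via Zolotarev, sign(π_{279}) = (279|323) = +1.

+1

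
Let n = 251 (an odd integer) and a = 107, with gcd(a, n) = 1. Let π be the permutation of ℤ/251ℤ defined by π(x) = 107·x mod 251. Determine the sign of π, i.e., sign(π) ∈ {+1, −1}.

Trace 156: π^k(156) = [156, 126, 179, 77, 207, 61, 1] for k=0..6.
The orbit structure of x ↦ 107x mod 251: 2 orbits of sizes [250, 1].
With 2 cycles on 251 points, sign = (−1)^{251−2} = -1.
The Jacobi symbol (107|251) = -1 (Zolotarev) agrees.

-1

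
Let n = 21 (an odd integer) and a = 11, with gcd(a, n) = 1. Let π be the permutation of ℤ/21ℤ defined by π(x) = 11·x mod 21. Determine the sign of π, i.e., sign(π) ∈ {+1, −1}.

Trace 11: π^k(11) = [11, 16, 8, 4, 2, 1] for k=0..5.
Cycle type of π: 6×2 + 3×2 + 2 + 1; total 6 cycles.
n − c = 21 − 6 = 15; sign = (−1)^15 = -1.

-1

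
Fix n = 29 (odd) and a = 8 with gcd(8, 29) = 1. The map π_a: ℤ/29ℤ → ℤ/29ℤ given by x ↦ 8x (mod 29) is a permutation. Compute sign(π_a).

Start at x=1: 1 → 8 → 6 → 19 → 7 → 27 → 13 → … (one orbit).
2 cycles of lengths [28, 1].
29 − 2 = 27 transpositions; sign(π) = (−1)^27 = -1.
The Jacobi symbol (8|29) = -1 (Zolotarev) agrees.

-1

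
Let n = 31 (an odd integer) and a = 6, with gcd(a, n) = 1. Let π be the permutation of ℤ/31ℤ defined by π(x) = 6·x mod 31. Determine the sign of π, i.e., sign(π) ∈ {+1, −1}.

-1

Orbit of 25 under x↦6x: [25, 26, 1, 6, 5, 30]… (length divides ord_31(6)).
The orbit structure of x ↦ 6x mod 31: 6 orbits of sizes [6, 6, 6, 6, 6, 1].
With 6 cycles on 31 points, sign = (−1)^{31−6} = -1.
Via Zolotarev, sign(π_{6}) = (6|31) = -1.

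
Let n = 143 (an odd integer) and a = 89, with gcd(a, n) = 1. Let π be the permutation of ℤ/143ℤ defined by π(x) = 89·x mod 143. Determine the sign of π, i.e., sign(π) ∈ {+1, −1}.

Orbit of 12 under x↦89x: [12, 67, 100, 34, 23, 45, 1]… (length divides ord_143(89)).
Cycle lengths of π_89 on ℤ/143ℤ: [12, 12, 12, 12, 12, 12, 12, 12, 12, 12, 12, 1, 1, 1, 1, 1, 1, 1, 1, 1, 1, 1]; 22 cycles in total.
With 22 cycles on 143 points, sign = (−1)^{143−22} = -1.
Check: (89/143) = -1 by Zolotarev.

-1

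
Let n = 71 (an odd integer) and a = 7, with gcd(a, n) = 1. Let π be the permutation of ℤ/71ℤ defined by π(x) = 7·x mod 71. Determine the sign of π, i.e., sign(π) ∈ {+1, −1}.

Orbit of 55 under x↦7x: [55, 30, 68, 50, 66, 36, 39]… (length divides ord_71(7)).
2 cycles of lengths [70, 1].
71 − 2 = 69 transpositions; sign(π) = (−1)^69 = -1.

-1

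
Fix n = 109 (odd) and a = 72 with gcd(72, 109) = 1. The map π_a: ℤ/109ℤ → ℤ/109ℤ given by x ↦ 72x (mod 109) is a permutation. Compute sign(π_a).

-1

Orbit of 17 under x↦72x: [17, 25, 56, 108, 37, 48, 77]… (length divides ord_109(72)).
The orbit structure of x ↦ 72x mod 109: 2 orbits of sizes [108, 1].
Σ(ℓ_i−1) = 109−2 = 107; sign = (−1)^107 = -1.
The Jacobi symbol (72|109) = -1 (Zolotarev) agrees.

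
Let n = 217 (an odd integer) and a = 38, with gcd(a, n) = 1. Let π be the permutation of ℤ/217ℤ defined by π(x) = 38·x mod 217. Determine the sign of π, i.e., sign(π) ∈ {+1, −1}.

-1

Start at x=200: 200 → 5 → 190 → 59 → 72 → 132 → 25 → … (one orbit).
The orbit structure of x ↦ 38x mod 217: 10 orbits of sizes [30, 30, 30, 30, 30, 30, 15, 15, 6, 1].
n − c = 217 − 10 = 207; sign = (−1)^207 = -1.
The Jacobi symbol (38|217) = -1 (Zolotarev) agrees.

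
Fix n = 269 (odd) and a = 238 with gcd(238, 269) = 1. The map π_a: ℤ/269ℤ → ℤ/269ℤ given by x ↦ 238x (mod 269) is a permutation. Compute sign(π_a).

-1

Orbit of 238 under x↦238x: [238, 154, 68, 44, 250, 51, 33]… (length divides ord_269(238)).
π_238 has 2 disjoint cycles with lengths [268, 1] on {0,…,268}.
2 cycles on 269: each ℓ→(−1)^(ℓ−1), product (−1)^267 = -1.
Zolotarev: (238|269) = -1, matching the cycle-count sign.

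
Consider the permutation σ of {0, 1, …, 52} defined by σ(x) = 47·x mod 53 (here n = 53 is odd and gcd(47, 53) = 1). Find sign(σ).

+1

Orbit of 36 under x↦47x: [36, 49, 24, 15, 16, 10, 46]… (length divides ord_53(47)).
Cycle lengths of π_47 on ℤ/53ℤ: [13, 13, 13, 13, 1]; 5 cycles in total.
5 cycles on 53: each ℓ→(−1)^(ℓ−1), product (−1)^48 = +1.
Zolotarev: (47|53) = +1, matching the cycle-count sign.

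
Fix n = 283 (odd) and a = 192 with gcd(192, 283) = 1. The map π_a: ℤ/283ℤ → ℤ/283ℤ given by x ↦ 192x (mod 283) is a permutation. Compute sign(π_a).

Start at x=1: 1 → 192 → 74 → 58 → 99 → 47 → 251 → … (one orbit).
Cycle lengths of π_192 on ℤ/283ℤ: [282, 1]; 2 cycles in total.
283 − 2 = 281 transpositions; sign(π) = (−1)^281 = -1.

-1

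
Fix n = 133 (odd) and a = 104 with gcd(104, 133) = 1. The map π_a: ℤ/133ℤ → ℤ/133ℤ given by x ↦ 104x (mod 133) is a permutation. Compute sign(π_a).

-1

Trace 104: π^k(104) = [104, 43, 83, 120, 111, 106, 118] for k=0..6.
Decompose π into cycles: lengths [18, 18, 18, 18, 18, 18, 9, 9, 2, 2, 2, 1] (12 cycles, including the fixed point 0).
133 − 12 = 121 transpositions; sign(π) = (−1)^121 = -1.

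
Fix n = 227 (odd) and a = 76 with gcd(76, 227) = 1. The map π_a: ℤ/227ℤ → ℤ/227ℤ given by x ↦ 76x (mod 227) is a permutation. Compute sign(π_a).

Trace 219: π^k(219) = [219, 73, 100, 109, 112, 113, 189] for k=0..6.
π_76 has 3 disjoint cycles with lengths [113, 113, 1] on {0,…,226}.
Σ(ℓ_i−1) = 227−3 = 224; sign = (−1)^224 = +1.
(76|227)_J = +1 (Zolotarev's lemma cross-check).

+1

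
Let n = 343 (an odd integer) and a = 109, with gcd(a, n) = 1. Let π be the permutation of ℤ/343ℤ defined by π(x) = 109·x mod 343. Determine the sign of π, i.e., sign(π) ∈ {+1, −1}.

Start at x=107: 107 → 1 → 109 → 219 → 204 → 284 → 86 → … (one orbit).
π_109 has 7 disjoint cycles with lengths [147, 147, 21, 21, 3, 3, 1] on {0,…,342}.
n − c = 343 − 7 = 336; sign = (−1)^336 = +1.
Zolotarev: (109|343) = +1, matching the cycle-count sign.

+1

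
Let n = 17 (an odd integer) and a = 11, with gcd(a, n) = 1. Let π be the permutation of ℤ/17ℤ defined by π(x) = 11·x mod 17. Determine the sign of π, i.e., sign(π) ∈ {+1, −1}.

Orbit of 16 under x↦11x: [16, 6, 15, 12, 13, 7, 9]… (length divides ord_17(11)).
The orbit structure of x ↦ 11x mod 17: 2 orbits of sizes [16, 1].
n − c = 17 − 2 = 15; sign = (−1)^15 = -1.
The Jacobi symbol (11|17) = -1 (Zolotarev) agrees.

-1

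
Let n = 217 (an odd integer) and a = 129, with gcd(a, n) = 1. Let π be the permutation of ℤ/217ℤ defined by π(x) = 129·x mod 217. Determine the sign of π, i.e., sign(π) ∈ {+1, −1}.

-1

Trace 129: π^k(129) = [129, 149, 125, 67, 180, 1] for k=0..5.
The orbit structure of x ↦ 129x mod 217: 42 orbits of sizes [6, 6, 6, 6, 6, 6, 6, 6, 6, 6, 6, 6, 6, 6, 6, 6, 6, 6, 6, 6, 6, 6, 6, 6, 6, 6, 6, 6, 6, 6, 6, 3, 3, 3, 3, 3, 3, 3, 3, 3, 3, 1].
217 − 42 = 175 transpositions; sign(π) = (−1)^175 = -1.
Via Zolotarev, sign(π_{129}) = (129|217) = -1.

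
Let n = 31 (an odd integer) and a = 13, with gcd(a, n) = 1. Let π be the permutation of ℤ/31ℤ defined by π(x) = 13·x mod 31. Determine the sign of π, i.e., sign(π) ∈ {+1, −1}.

-1

Start at x=3: 3 → 8 → 11 → 19 → 30 → 18 → 17 → … (one orbit).
The orbit structure of x ↦ 13x mod 31: 2 orbits of sizes [30, 1].
31 − 2 = 29 transpositions; sign(π) = (−1)^29 = -1.
The Jacobi symbol (13|31) = -1 (Zolotarev) agrees.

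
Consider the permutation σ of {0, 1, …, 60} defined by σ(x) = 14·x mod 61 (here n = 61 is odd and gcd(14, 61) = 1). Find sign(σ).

+1

Trace 1: π^k(1) = [1, 14, 13, 60, 47, 48] for k=0..5.
π_14 has 11 disjoint cycles with lengths [6, 6, 6, 6, 6, 6, 6, 6, 6, 6, 1] on {0,…,60}.
n − c = 61 − 11 = 50; sign = (−1)^50 = +1.
Check: (14/61) = +1 by Zolotarev.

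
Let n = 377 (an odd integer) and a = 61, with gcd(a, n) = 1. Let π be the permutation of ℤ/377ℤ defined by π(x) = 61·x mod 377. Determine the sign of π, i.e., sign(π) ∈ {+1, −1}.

Orbit of 209 under x↦61x: [209, 308, 315, 365, 22, 211, 53]… (length divides ord_377(61)).
π_61 has 10 disjoint cycles with lengths [84, 84, 84, 84, 28, 3, 3, 3, 3, 1] on {0,…,376}.
sign(π) = (−1)^{n − #cycles} = (−1)^{377−10} = (−1)^367 = -1.

-1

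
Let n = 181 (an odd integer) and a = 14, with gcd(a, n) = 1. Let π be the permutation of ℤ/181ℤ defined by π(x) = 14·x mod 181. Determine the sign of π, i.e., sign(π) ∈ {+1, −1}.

Start at x=121: 121 → 65 → 5 → 70 → 75 → 145 → 39 → … (one orbit).
The orbit structure of x ↦ 14x mod 181: 5 orbits of sizes [45, 45, 45, 45, 1].
With 5 cycles on 181 points, sign = (−1)^{181−5} = +1.
Check: (14/181) = +1 by Zolotarev.

+1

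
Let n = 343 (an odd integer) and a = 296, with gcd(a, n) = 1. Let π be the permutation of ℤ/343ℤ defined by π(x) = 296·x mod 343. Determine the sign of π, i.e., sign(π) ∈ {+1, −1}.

+1

Trace 50: π^k(50) = [50, 51, 4, 155, 261, 81, 309] for k=0..6.
Cycle lengths of π_296 on ℤ/343ℤ: [147, 147, 21, 21, 3, 3, 1]; 7 cycles in total.
343 − 7 = 336 transpositions; sign(π) = (−1)^336 = +1.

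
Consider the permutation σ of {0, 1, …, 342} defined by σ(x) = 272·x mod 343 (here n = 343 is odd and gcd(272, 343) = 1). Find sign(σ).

-1

Trace 183: π^k(183) = [183, 41, 176, 195, 218, 300, 309] for k=0..6.
10 cycles of lengths [98, 98, 98, 14, 14, 14, 2, 2, 2, 1].
n − c = 343 − 10 = 333; sign = (−1)^333 = -1.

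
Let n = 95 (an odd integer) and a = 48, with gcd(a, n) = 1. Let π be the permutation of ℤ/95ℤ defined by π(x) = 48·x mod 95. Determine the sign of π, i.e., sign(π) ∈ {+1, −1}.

Trace 16: π^k(16) = [16, 8, 4, 2, 1, 48, 24] for k=0..6.
π_48 has 5 disjoint cycles with lengths [36, 36, 18, 4, 1] on {0,…,94}.
Σ(ℓ_i−1) = 95−5 = 90; sign = (−1)^90 = +1.
(48|95)_J = +1 (Zolotarev's lemma cross-check).

+1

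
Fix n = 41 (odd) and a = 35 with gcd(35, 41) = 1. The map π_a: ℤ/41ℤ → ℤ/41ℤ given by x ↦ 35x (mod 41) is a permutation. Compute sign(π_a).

-1

Orbit of 34 under x↦35x: [34, 1, 35, 36, 30, 25, 14]… (length divides ord_41(35)).
2 cycles of lengths [40, 1].
With 2 cycles on 41 points, sign = (−1)^{41−2} = -1.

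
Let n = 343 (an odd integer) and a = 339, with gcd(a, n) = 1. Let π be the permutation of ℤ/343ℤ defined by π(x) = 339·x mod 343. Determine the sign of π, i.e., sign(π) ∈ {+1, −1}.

Start at x=17: 17 → 275 → 272 → 284 → 236 → 85 → 3 → … (one orbit).
Cycle type of π: 294 + 42 + 6 + 1; total 4 cycles.
sign(π) = (−1)^{n − #cycles} = (−1)^{343−4} = (−1)^339 = -1.
(339|343)_J = -1 (Zolotarev's lemma cross-check).

-1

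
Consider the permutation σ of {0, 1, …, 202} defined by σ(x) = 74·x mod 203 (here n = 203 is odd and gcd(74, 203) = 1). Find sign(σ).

Trace 198: π^k(198) = [198, 36, 25, 23, 78, 88, 16] for k=0..6.
π_74 has 15 disjoint cycles with lengths [21, 21, 21, 21, 21, 21, 21, 21, 7, 7, 7, 7, 3, 3, 1] on {0,…,202}.
203 − 15 = 188 transpositions; sign(π) = (−1)^188 = +1.
(74|203)_J = +1 (Zolotarev's lemma cross-check).

+1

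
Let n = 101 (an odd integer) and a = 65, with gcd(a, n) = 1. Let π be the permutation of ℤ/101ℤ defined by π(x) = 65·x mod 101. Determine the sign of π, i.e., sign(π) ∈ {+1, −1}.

Start at x=6: 6 → 87 → 100 → 36 → 17 → 95 → 14 → … (one orbit).
11 cycles of lengths [10, 10, 10, 10, 10, 10, 10, 10, 10, 10, 1].
n − c = 101 − 11 = 90; sign = (−1)^90 = +1.

+1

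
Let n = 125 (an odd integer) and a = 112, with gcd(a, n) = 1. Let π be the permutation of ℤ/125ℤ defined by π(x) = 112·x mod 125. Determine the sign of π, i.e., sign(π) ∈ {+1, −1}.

Orbit of 124 under x↦112x: [124, 13, 81, 72, 64, 43, 66]… (length divides ord_125(112)).
Cycle type of π: 100 + 20 + 4 + 1; total 4 cycles.
4 cycles on 125: each ℓ→(−1)^(ℓ−1), product (−1)^121 = -1.
Check: (112/125) = -1 by Zolotarev.

-1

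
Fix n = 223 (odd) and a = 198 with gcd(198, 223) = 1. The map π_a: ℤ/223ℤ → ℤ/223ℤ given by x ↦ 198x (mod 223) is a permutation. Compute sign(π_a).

Trace 162: π^k(162) = [162, 187, 8, 23, 94, 103, 101] for k=0..6.
Decompose π into cycles: lengths [222, 1] (2 cycles, including the fixed point 0).
n − c = 223 − 2 = 221; sign = (−1)^221 = -1.

-1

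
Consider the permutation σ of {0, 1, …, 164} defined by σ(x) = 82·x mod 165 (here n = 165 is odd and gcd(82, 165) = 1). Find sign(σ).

-1

Trace 49: π^k(49) = [49, 58, 136, 97, 34, 148, 91] for k=0..6.
Cycle type of π: 20×6 + 5×6 + 4×3 + 1×3; total 18 cycles.
Σ(ℓ_i−1) = 165−18 = 147; sign = (−1)^147 = -1.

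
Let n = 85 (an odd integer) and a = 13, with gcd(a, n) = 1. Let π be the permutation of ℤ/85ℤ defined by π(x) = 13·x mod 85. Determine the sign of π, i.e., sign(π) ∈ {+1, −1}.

Orbit of 84 under x↦13x: [84, 72, 1, 13]… (length divides ord_85(13)).
The orbit structure of x ↦ 13x mod 85: 22 orbits of sizes [4, 4, 4, 4, 4, 4, 4, 4, 4, 4, 4, 4, 4, 4, 4, 4, 4, 4, 4, 4, 4, 1].
With 22 cycles on 85 points, sign = (−1)^{85−22} = -1.
Check: (13/85) = -1 by Zolotarev.

-1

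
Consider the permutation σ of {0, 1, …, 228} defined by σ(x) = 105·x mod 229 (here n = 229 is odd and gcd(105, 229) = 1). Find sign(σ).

-1

Start at x=131: 131 → 15 → 201 → 37 → 221 → 76 → 194 → … (one orbit).
Cycle type of π: 228 + 1; total 2 cycles.
229 − 2 = 227 transpositions; sign(π) = (−1)^227 = -1.
Check: (105/229) = -1 by Zolotarev.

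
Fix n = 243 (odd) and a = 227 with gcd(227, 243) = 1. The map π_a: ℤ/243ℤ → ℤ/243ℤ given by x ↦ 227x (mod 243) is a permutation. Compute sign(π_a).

-1

Trace 8: π^k(8) = [8, 115, 104, 37, 137, 238, 80] for k=0..6.
6 cycles of lengths [162, 54, 18, 6, 2, 1].
n − c = 243 − 6 = 237; sign = (−1)^237 = -1.
Zolotarev: (227|243) = -1, matching the cycle-count sign.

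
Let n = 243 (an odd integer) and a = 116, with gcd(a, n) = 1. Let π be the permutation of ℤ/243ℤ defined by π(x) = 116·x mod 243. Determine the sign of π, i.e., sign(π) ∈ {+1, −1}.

Orbit of 10 under x↦116x: [10, 188, 181, 98, 190, 170, 37]… (length divides ord_243(116)).
Decompose π into cycles: lengths [54, 54, 54, 18, 18, 18, 6, 6, 6, 2, 2, 2, 2, 1] (14 cycles, including the fixed point 0).
14 cycles on 243: each ℓ→(−1)^(ℓ−1), product (−1)^229 = -1.
Zolotarev: (116|243) = -1, matching the cycle-count sign.

-1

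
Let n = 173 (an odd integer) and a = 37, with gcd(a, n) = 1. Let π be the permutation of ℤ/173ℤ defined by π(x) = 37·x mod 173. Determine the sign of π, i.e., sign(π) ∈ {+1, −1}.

Trace 164: π^k(164) = [164, 13, 135, 151, 51, 157, 100] for k=0..6.
Cycle lengths of π_37 on ℤ/173ℤ: [86, 86, 1]; 3 cycles in total.
3 cycles on 173: each ℓ→(−1)^(ℓ−1), product (−1)^170 = +1.

+1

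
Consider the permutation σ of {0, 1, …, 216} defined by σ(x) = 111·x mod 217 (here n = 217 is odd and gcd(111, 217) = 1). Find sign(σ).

Orbit of 162 under x↦111x: [162, 188, 36, 90, 8, 20, 50]… (length divides ord_217(111)).
Cycle type of π: 30×6 + 15×2 + 2×3 + 1; total 12 cycles.
217 − 12 = 205 transpositions; sign(π) = (−1)^205 = -1.

-1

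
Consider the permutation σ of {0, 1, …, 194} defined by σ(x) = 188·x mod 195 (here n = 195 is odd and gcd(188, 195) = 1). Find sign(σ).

Trace 158: π^k(158) = [158, 64, 137, 16, 83, 4, 167] for k=0..6.
π_188 has 20 disjoint cycles with lengths [12, 12, 12, 12, 12, 12, 12, 12, 12, 12, 12, 12, 12, 12, 12, 4, 4, 4, 2, 1] on {0,…,194}.
sign(π) = (−1)^{n − #cycles} = (−1)^{195−20} = (−1)^175 = -1.

-1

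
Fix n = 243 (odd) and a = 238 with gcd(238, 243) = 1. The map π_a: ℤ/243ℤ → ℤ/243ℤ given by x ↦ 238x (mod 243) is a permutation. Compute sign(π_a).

Start at x=154: 154 → 202 → 205 → 190 → 22 → 133 → 64 → … (one orbit).
The orbit structure of x ↦ 238x mod 243: 11 orbits of sizes [81, 81, 27, 27, 9, 9, 3, 3, 1, 1, 1].
With 11 cycles on 243 points, sign = (−1)^{243−11} = +1.

+1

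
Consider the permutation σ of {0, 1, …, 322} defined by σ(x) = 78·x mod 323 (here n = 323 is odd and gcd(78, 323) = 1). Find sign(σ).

Start at x=295: 295 → 77 → 192 → 118 → 160 → 206 → 241 → … (one orbit).
π_78 has 5 disjoint cycles with lengths [144, 144, 18, 16, 1] on {0,…,322}.
5 cycles on 323: each ℓ→(−1)^(ℓ−1), product (−1)^318 = +1.
Zolotarev: (78|323) = +1, matching the cycle-count sign.

+1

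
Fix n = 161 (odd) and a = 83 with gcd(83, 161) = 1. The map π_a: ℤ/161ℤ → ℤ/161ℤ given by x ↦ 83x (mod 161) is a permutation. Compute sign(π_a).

Orbit of 8 under x↦83x: [8, 20, 50, 125, 71, 97, 1]… (length divides ord_161(83)).
Cycle type of π: 22×7 + 2×3 + 1; total 11 cycles.
161 − 11 = 150 transpositions; sign(π) = (−1)^150 = +1.
Via Zolotarev, sign(π_{83}) = (83|161) = +1.

+1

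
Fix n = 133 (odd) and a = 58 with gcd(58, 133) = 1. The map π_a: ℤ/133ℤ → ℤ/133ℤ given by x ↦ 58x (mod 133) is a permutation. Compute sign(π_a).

+1

Trace 58: π^k(58) = [58, 39, 1] for k=0..2.
Cycle type of π: 3×38 + 1×19; total 57 cycles.
With 57 cycles on 133 points, sign = (−1)^{133−57} = +1.
Zolotarev: (58|133) = +1, matching the cycle-count sign.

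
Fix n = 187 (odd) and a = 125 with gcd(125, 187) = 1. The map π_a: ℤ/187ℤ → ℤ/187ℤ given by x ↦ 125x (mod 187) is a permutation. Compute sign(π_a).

Trace 60: π^k(60) = [60, 20, 69, 23, 70, 148, 174] for k=0..6.
Cycle lengths of π_125 on ℤ/187ℤ: [80, 80, 16, 5, 5, 1]; 6 cycles in total.
n − c = 187 − 6 = 181; sign = (−1)^181 = -1.
Check: (125/187) = -1 by Zolotarev.

-1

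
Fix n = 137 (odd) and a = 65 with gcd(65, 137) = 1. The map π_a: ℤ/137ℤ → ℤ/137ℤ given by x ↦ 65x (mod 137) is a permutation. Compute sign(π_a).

Start at x=119: 119 → 63 → 122 → 121 → 56 → 78 → 1 → … (one orbit).
5 cycles of lengths [34, 34, 34, 34, 1].
137 − 5 = 132 transpositions; sign(π) = (−1)^132 = +1.

+1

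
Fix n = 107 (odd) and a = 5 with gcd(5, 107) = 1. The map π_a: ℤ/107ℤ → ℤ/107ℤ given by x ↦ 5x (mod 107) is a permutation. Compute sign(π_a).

Trace 36: π^k(36) = [36, 73, 44, 6, 30, 43, 1] for k=0..6.
The orbit structure of x ↦ 5x mod 107: 2 orbits of sizes [106, 1].
sign(π) = (−1)^{n − #cycles} = (−1)^{107−2} = (−1)^105 = -1.
Via Zolotarev, sign(π_{5}) = (5|107) = -1.

-1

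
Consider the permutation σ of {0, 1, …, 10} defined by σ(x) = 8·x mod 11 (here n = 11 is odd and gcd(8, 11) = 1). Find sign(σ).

-1

Orbit of 4 under x↦8x: [4, 10, 3, 2, 5, 7, 1]… (length divides ord_11(8)).
Cycle type of π: 10 + 1; total 2 cycles.
With 2 cycles on 11 points, sign = (−1)^{11−2} = -1.
The Jacobi symbol (8|11) = -1 (Zolotarev) agrees.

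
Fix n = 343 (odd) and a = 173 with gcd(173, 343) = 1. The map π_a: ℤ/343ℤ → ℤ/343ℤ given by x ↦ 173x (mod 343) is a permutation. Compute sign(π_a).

Trace 250: π^k(250) = [250, 32, 48, 72, 108, 162, 243] for k=0..6.
Cycle type of π: 294 + 42 + 6 + 1; total 4 cycles.
With 4 cycles on 343 points, sign = (−1)^{343−4} = -1.

-1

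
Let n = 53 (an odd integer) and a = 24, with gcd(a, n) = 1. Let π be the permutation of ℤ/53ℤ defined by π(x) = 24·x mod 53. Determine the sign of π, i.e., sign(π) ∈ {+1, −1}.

Trace 28: π^k(28) = [28, 36, 16, 13, 47, 15, 42] for k=0..6.
The orbit structure of x ↦ 24x mod 53: 5 orbits of sizes [13, 13, 13, 13, 1].
With 5 cycles on 53 points, sign = (−1)^{53−5} = +1.

+1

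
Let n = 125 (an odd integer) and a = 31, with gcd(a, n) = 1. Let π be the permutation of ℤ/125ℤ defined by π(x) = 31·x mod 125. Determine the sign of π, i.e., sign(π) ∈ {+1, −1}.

+1

Orbit of 116 under x↦31x: [116, 96, 101, 6, 61, 16, 121]… (length divides ord_125(31)).
π_31 has 13 disjoint cycles with lengths [25, 25, 25, 25, 5, 5, 5, 5, 1, 1, 1, 1, 1] on {0,…,124}.
13 cycles on 125: each ℓ→(−1)^(ℓ−1), product (−1)^112 = +1.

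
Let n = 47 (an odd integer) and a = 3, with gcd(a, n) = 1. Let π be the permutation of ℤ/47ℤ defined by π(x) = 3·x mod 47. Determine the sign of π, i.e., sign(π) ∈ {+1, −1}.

+1

Start at x=28: 28 → 37 → 17 → 4 → 12 → 36 → 14 → … (one orbit).
Cycle type of π: 23×2 + 1; total 3 cycles.
3 cycles on 47: each ℓ→(−1)^(ℓ−1), product (−1)^44 = +1.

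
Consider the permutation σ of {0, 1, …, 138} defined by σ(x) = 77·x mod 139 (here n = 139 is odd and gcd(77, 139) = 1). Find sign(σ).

Orbit of 116 under x↦77x: [116, 36, 131, 79, 106, 100, 55]… (length divides ord_139(77)).
π_77 has 7 disjoint cycles with lengths [23, 23, 23, 23, 23, 23, 1] on {0,…,138}.
139 − 7 = 132 transpositions; sign(π) = (−1)^132 = +1.

+1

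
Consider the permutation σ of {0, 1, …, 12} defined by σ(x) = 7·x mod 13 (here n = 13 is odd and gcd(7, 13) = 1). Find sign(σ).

Start at x=4: 4 → 2 → 1 → 7 → 10 → 5 → 9 → … (one orbit).
π_7 has 2 disjoint cycles with lengths [12, 1] on {0,…,12}.
Σ(ℓ_i−1) = 13−2 = 11; sign = (−1)^11 = -1.
Zolotarev: (7|13) = -1, matching the cycle-count sign.

-1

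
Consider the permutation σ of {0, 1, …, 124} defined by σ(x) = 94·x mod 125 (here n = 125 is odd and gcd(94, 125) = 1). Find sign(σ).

Orbit of 1 under x↦94x: [1, 94, 86, 84, 21, 99, 56]… (length divides ord_125(94)).
Decompose π into cycles: lengths [50, 50, 10, 10, 2, 2, 1] (7 cycles, including the fixed point 0).
Σ(ℓ_i−1) = 125−7 = 118; sign = (−1)^118 = +1.

+1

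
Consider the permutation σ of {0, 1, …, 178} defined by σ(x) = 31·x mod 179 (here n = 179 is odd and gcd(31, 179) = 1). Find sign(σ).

+1

Orbit of 101 under x↦31x: [101, 88, 43, 80, 153, 89, 74]… (length divides ord_179(31)).
Cycle lengths of π_31 on ℤ/179ℤ: [89, 89, 1]; 3 cycles in total.
n − c = 179 − 3 = 176; sign = (−1)^176 = +1.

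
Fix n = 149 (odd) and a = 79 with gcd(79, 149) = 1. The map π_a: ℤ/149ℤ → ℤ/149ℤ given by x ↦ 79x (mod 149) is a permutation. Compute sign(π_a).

Start at x=77: 77 → 123 → 32 → 144 → 52 → 85 → 10 → … (one orbit).
2 cycles of lengths [148, 1].
2 cycles on 149: each ℓ→(−1)^(ℓ−1), product (−1)^147 = -1.
The Jacobi symbol (79|149) = -1 (Zolotarev) agrees.

-1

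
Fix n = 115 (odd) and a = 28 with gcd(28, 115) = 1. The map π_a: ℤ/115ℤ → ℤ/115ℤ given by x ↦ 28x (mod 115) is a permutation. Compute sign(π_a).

Trace 28: π^k(28) = [28, 94, 102, 96, 43, 54, 17] for k=0..6.
Decompose π into cycles: lengths [44, 44, 22, 4, 1] (5 cycles, including the fixed point 0).
n − c = 115 − 5 = 110; sign = (−1)^110 = +1.

+1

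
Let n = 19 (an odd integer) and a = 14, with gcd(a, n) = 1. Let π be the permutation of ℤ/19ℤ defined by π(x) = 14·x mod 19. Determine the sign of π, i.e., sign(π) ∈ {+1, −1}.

-1

Start at x=2: 2 → 9 → 12 → 16 → 15 → 1 → 14 → … (one orbit).
The orbit structure of x ↦ 14x mod 19: 2 orbits of sizes [18, 1].
n − c = 19 − 2 = 17; sign = (−1)^17 = -1.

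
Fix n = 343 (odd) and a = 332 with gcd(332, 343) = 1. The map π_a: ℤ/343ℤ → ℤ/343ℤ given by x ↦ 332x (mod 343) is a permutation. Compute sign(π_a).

-1

Start at x=215: 215 → 36 → 290 → 240 → 104 → 228 → 236 → … (one orbit).
Cycle lengths of π_332 on ℤ/343ℤ: [294, 42, 6, 1]; 4 cycles in total.
343 − 4 = 339 transpositions; sign(π) = (−1)^339 = -1.
Check: (332/343) = -1 by Zolotarev.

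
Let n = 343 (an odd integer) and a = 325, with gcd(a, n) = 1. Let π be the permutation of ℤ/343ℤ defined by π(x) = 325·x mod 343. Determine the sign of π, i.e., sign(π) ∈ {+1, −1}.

-1

Start at x=1: 1 → 325 → 324 → 342 → 18 → 19 → 1 (one orbit).
58 cycles of lengths [6, 6, 6, 6, 6, 6, 6, 6, 6, 6, 6, 6, 6, 6, 6, 6, 6, 6, 6, 6, 6, 6, 6, 6, 6, 6, 6, 6, 6, 6, 6, 6, 6, 6, 6, 6, 6, 6, 6, 6, 6, 6, 6, 6, 6, 6, 6, 6, 6, 6, 6, 6, 6, 6, 6, 6, 6, 1].
With 58 cycles on 343 points, sign = (−1)^{343−58} = -1.
The Jacobi symbol (325|343) = -1 (Zolotarev) agrees.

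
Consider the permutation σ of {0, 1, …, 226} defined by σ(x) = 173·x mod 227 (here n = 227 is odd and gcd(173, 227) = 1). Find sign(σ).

Orbit of 87 under x↦173x: [87, 69, 133, 82, 112, 81, 166]… (length divides ord_227(173)).
The orbit structure of x ↦ 173x mod 227: 3 orbits of sizes [113, 113, 1].
sign(π) = (−1)^{n − #cycles} = (−1)^{227−3} = (−1)^224 = +1.

+1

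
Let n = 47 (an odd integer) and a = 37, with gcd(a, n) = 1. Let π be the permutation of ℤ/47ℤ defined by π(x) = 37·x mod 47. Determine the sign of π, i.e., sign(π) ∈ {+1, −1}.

Start at x=12: 12 → 21 → 25 → 32 → 9 → 4 → 7 → … (one orbit).
Cycle lengths of π_37 on ℤ/47ℤ: [23, 23, 1]; 3 cycles in total.
With 3 cycles on 47 points, sign = (−1)^{47−3} = +1.
The Jacobi symbol (37|47) = +1 (Zolotarev) agrees.

+1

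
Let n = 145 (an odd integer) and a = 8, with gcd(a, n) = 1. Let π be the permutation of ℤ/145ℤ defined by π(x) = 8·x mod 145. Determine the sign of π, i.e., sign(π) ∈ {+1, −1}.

Orbit of 17 under x↦8x: [17, 136, 73, 4, 32, 111, 18]… (length divides ord_145(8)).
Decompose π into cycles: lengths [28, 28, 28, 28, 28, 4, 1] (7 cycles, including the fixed point 0).
sign(π) = (−1)^{n − #cycles} = (−1)^{145−7} = (−1)^138 = +1.

+1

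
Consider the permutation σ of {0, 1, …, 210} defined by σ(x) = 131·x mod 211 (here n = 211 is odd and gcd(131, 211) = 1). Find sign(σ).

-1

Start at x=113: 113 → 33 → 103 → 200 → 36 → 74 → 199 → … (one orbit).
Cycle type of π: 210 + 1; total 2 cycles.
211 − 2 = 209 transpositions; sign(π) = (−1)^209 = -1.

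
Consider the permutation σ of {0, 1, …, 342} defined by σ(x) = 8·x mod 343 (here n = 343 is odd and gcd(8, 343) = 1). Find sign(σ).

+1

Orbit of 78 under x↦8x: [78, 281, 190, 148, 155, 211, 316]… (length divides ord_343(8)).
Cycle type of π: 49×6 + 7×6 + 1×7; total 19 cycles.
sign(π) = (−1)^{n − #cycles} = (−1)^{343−19} = (−1)^324 = +1.
(8|343)_J = +1 (Zolotarev's lemma cross-check).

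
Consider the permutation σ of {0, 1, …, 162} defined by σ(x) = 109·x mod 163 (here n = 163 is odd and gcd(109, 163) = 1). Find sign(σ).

Start at x=155: 155 → 106 → 144 → 48 → 16 → 114 → 38 → … (one orbit).
Cycle lengths of π_109 on ℤ/163ℤ: [162, 1]; 2 cycles in total.
n − c = 163 − 2 = 161; sign = (−1)^161 = -1.

-1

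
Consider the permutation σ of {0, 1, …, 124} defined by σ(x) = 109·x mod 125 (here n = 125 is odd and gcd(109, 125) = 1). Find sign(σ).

Orbit of 81 under x↦109x: [81, 79, 111, 99, 41, 94, 121]… (length divides ord_125(109)).
Decompose π into cycles: lengths [50, 50, 10, 10, 2, 2, 1] (7 cycles, including the fixed point 0).
Σ(ℓ_i−1) = 125−7 = 118; sign = (−1)^118 = +1.

+1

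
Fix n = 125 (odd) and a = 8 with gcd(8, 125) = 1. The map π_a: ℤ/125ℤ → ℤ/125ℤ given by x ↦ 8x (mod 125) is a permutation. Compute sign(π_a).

Start at x=23: 23 → 59 → 97 → 26 → 83 → 39 → 62 → … (one orbit).
Decompose π into cycles: lengths [100, 20, 4, 1] (4 cycles, including the fixed point 0).
125 − 4 = 121 transpositions; sign(π) = (−1)^121 = -1.

-1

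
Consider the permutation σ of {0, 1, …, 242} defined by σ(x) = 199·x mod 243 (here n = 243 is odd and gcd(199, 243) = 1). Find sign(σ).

+1

Orbit of 118 under x↦199x: [118, 154, 28, 226, 19, 136, 91]… (length divides ord_243(199)).
The orbit structure of x ↦ 199x mod 243: 27 orbits of sizes [27, 27, 27, 27, 27, 27, 9, 9, 9, 9, 9, 9, 3, 3, 3, 3, 3, 3, 1, 1, 1, 1, 1, 1, 1, 1, 1].
27 cycles on 243: each ℓ→(−1)^(ℓ−1), product (−1)^216 = +1.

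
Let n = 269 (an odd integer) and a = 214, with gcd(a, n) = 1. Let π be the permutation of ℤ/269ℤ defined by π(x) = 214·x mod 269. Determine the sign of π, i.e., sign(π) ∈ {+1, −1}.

+1

Start at x=118: 118 → 235 → 256 → 177 → 218 → 115 → 131 → … (one orbit).
Cycle lengths of π_214 on ℤ/269ℤ: [67, 67, 67, 67, 1]; 5 cycles in total.
5 cycles on 269: each ℓ→(−1)^(ℓ−1), product (−1)^264 = +1.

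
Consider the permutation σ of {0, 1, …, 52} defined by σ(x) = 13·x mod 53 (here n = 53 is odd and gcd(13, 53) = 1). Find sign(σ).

Orbit of 36 under x↦13x: [36, 44, 42, 16, 49, 1, 13]… (length divides ord_53(13)).
Cycle type of π: 13×4 + 1; total 5 cycles.
sign(π) = (−1)^{n − #cycles} = (−1)^{53−5} = (−1)^48 = +1.
Zolotarev: (13|53) = +1, matching the cycle-count sign.

+1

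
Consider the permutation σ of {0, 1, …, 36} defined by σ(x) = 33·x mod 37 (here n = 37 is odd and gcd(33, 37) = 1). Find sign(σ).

+1

Start at x=9: 9 → 1 → 33 → 16 → 10 → 34 → 12 → … (one orbit).
5 cycles of lengths [9, 9, 9, 9, 1].
With 5 cycles on 37 points, sign = (−1)^{37−5} = +1.
The Jacobi symbol (33|37) = +1 (Zolotarev) agrees.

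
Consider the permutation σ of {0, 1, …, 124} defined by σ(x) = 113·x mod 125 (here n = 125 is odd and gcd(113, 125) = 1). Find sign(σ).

-1

Orbit of 52 under x↦113x: [52, 1, 113, 19, 22, 111, 43]… (length divides ord_125(113)).
π_113 has 4 disjoint cycles with lengths [100, 20, 4, 1] on {0,…,124}.
With 4 cycles on 125 points, sign = (−1)^{125−4} = -1.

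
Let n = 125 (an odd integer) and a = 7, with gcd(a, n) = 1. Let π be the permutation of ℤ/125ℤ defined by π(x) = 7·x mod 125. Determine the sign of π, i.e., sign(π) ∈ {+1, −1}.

-1

Start at x=107: 107 → 124 → 118 → 76 → 32 → 99 → 68 → … (one orbit).
Cycle type of π: 20×5 + 4×6 + 1; total 12 cycles.
125 − 12 = 113 transpositions; sign(π) = (−1)^113 = -1.
Via Zolotarev, sign(π_{7}) = (7|125) = -1.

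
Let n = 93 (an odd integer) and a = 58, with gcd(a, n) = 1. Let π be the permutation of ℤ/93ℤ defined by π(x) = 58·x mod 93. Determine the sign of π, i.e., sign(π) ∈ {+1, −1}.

-1

Trace 1: π^k(1) = [1, 58, 16, 91, 70, 61, 4] for k=0..6.
Cycle lengths of π_58 on ℤ/93ℤ: [10, 10, 10, 10, 10, 10, 10, 10, 10, 1, 1, 1]; 12 cycles in total.
sign(π) = (−1)^{n − #cycles} = (−1)^{93−12} = (−1)^81 = -1.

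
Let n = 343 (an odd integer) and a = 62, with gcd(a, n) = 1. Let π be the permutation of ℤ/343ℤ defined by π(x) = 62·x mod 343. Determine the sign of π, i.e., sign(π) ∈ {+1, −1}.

-1

Orbit of 218 under x↦62x: [218, 139, 43, 265, 309, 293, 330]… (length divides ord_343(62)).
The orbit structure of x ↦ 62x mod 343: 10 orbits of sizes [98, 98, 98, 14, 14, 14, 2, 2, 2, 1].
Σ(ℓ_i−1) = 343−10 = 333; sign = (−1)^333 = -1.
Check: (62/343) = -1 by Zolotarev.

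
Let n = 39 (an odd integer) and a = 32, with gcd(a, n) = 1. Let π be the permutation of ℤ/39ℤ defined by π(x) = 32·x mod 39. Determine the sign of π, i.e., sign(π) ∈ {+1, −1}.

Start at x=16: 16 → 5 → 4 → 11 → 1 → 32 → 10 → … (one orbit).
The orbit structure of x ↦ 32x mod 39: 5 orbits of sizes [12, 12, 12, 2, 1].
n − c = 39 − 5 = 34; sign = (−1)^34 = +1.
The Jacobi symbol (32|39) = +1 (Zolotarev) agrees.

+1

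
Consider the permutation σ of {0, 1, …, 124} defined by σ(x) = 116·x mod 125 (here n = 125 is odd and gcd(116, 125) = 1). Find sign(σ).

+1

Orbit of 16 under x↦116x: [16, 106, 46, 86, 101, 91, 56]… (length divides ord_125(116)).
13 cycles of lengths [25, 25, 25, 25, 5, 5, 5, 5, 1, 1, 1, 1, 1].
13 cycles on 125: each ℓ→(−1)^(ℓ−1), product (−1)^112 = +1.
Check: (116/125) = +1 by Zolotarev.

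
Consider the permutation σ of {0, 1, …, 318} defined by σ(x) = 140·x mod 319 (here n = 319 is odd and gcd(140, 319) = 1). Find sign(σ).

Orbit of 161 under x↦140x: [161, 210, 52, 262, 314, 257, 252]… (length divides ord_319(140)).
The orbit structure of x ↦ 140x mod 319: 10 orbits of sizes [70, 70, 70, 70, 10, 7, 7, 7, 7, 1].
10 cycles on 319: each ℓ→(−1)^(ℓ−1), product (−1)^309 = -1.
Check: (140/319) = -1 by Zolotarev.

-1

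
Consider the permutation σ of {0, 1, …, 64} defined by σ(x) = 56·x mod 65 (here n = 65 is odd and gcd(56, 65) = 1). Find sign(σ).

Start at x=1: 1 → 56 → 16 → 51 → 61 → 36 → 1 (one orbit).
Decompose π into cycles: lengths [6, 6, 6, 6, 6, 6, 6, 6, 6, 6, 1, 1, 1, 1, 1] (15 cycles, including the fixed point 0).
65 − 15 = 50 transpositions; sign(π) = (−1)^50 = +1.
Check: (56/65) = +1 by Zolotarev.

+1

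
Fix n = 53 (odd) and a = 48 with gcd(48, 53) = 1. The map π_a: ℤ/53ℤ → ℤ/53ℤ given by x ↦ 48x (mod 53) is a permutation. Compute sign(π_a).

Trace 32: π^k(32) = [32, 52, 5, 28, 19, 11, 51] for k=0..6.
Cycle type of π: 52 + 1; total 2 cycles.
n − c = 53 − 2 = 51; sign = (−1)^51 = -1.
Check: (48/53) = -1 by Zolotarev.

-1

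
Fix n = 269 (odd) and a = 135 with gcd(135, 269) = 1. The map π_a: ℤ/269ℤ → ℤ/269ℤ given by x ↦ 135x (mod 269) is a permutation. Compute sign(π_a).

Trace 231: π^k(231) = [231, 250, 125, 197, 233, 251, 260] for k=0..6.
π_135 has 2 disjoint cycles with lengths [268, 1] on {0,…,268}.
n − c = 269 − 2 = 267; sign = (−1)^267 = -1.
Via Zolotarev, sign(π_{135}) = (135|269) = -1.

-1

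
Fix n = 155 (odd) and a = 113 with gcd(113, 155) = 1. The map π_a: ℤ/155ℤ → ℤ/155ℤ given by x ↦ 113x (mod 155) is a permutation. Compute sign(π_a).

Trace 9: π^k(9) = [9, 87, 66, 18, 19, 132, 36] for k=0..6.
The orbit structure of x ↦ 113x mod 155: 6 orbits of sizes [60, 60, 15, 15, 4, 1].
Σ(ℓ_i−1) = 155−6 = 149; sign = (−1)^149 = -1.
(113|155)_J = -1 (Zolotarev's lemma cross-check).

-1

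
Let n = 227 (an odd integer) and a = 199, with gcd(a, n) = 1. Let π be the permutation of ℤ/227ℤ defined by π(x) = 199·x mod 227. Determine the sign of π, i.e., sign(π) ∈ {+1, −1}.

Orbit of 41 under x↦199x: [41, 214, 137, 23, 37, 99, 179]… (length divides ord_227(199)).
2 cycles of lengths [226, 1].
n − c = 227 − 2 = 225; sign = (−1)^225 = -1.

-1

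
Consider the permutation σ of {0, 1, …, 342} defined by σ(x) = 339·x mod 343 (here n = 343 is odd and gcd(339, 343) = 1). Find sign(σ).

Orbit of 220 under x↦339x: [220, 149, 90, 326, 68, 71, 59]… (length divides ord_343(339)).
Cycle lengths of π_339 on ℤ/343ℤ: [294, 42, 6, 1]; 4 cycles in total.
4 cycles on 343: each ℓ→(−1)^(ℓ−1), product (−1)^339 = -1.

-1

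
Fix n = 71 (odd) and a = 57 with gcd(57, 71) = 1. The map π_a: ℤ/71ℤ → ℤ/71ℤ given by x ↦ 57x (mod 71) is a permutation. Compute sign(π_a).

+1

Orbit of 54 under x↦57x: [54, 25, 5, 1, 57]… (length divides ord_71(57)).
Cycle type of π: 5×14 + 1; total 15 cycles.
With 15 cycles on 71 points, sign = (−1)^{71−15} = +1.
Zolotarev: (57|71) = +1, matching the cycle-count sign.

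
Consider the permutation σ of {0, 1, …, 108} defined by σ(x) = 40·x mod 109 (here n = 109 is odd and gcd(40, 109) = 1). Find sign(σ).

-1

Trace 93: π^k(93) = [93, 14, 15, 55, 20, 37, 63] for k=0..6.
The orbit structure of x ↦ 40x mod 109: 2 orbits of sizes [108, 1].
sign(π) = (−1)^{n − #cycles} = (−1)^{109−2} = (−1)^107 = -1.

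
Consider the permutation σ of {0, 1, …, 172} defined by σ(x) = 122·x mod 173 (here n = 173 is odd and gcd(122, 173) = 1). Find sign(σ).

+1

Orbit of 38 under x↦122x: [38, 138, 55, 136, 157, 124, 77]… (length divides ord_173(122)).
The orbit structure of x ↦ 122x mod 173: 3 orbits of sizes [86, 86, 1].
n − c = 173 − 3 = 170; sign = (−1)^170 = +1.
Via Zolotarev, sign(π_{122}) = (122|173) = +1.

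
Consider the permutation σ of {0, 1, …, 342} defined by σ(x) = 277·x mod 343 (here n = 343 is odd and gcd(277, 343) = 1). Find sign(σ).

+1

Trace 186: π^k(186) = [186, 72, 50, 130, 338, 330, 172] for k=0..6.
7 cycles of lengths [147, 147, 21, 21, 3, 3, 1].
sign(π) = (−1)^{n − #cycles} = (−1)^{343−7} = (−1)^336 = +1.
Zolotarev: (277|343) = +1, matching the cycle-count sign.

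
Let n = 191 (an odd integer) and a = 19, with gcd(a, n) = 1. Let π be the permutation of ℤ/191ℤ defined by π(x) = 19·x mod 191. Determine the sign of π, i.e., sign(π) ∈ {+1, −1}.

Start at x=23: 23 → 55 → 90 → 182 → 20 → 189 → 153 → … (one orbit).
Decompose π into cycles: lengths [190, 1] (2 cycles, including the fixed point 0).
2 cycles on 191: each ℓ→(−1)^(ℓ−1), product (−1)^189 = -1.

-1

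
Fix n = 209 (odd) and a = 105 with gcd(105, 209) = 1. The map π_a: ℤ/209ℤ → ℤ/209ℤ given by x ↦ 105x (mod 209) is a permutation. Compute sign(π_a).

Orbit of 29 under x↦105x: [29, 119, 164, 82, 41, 125, 167]… (length divides ord_209(105)).
Cycle lengths of π_105 on ℤ/209ℤ: [90, 90, 18, 10, 1]; 5 cycles in total.
sign(π) = (−1)^{n − #cycles} = (−1)^{209−5} = (−1)^204 = +1.
Zolotarev: (105|209) = +1, matching the cycle-count sign.

+1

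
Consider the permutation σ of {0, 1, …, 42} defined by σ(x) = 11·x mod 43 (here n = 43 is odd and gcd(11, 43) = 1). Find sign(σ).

Trace 1: π^k(1) = [1, 11, 35, 41, 21, 16, 4] for k=0..6.
Decompose π into cycles: lengths [7, 7, 7, 7, 7, 7, 1] (7 cycles, including the fixed point 0).
7 cycles on 43: each ℓ→(−1)^(ℓ−1), product (−1)^36 = +1.
Via Zolotarev, sign(π_{11}) = (11|43) = +1.

+1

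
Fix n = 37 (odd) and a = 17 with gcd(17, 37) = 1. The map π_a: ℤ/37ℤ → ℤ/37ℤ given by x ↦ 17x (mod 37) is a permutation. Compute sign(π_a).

-1

Trace 22: π^k(22) = [22, 4, 31, 9, 5, 11, 2] for k=0..6.
The orbit structure of x ↦ 17x mod 37: 2 orbits of sizes [36, 1].
With 2 cycles on 37 points, sign = (−1)^{37−2} = -1.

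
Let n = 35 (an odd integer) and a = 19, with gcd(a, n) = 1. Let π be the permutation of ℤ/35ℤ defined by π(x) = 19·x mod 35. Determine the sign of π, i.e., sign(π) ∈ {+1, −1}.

Start at x=1: 1 → 19 → 11 → 34 → 16 → 24 → 1 (one orbit).
8 cycles of lengths [6, 6, 6, 6, 6, 2, 2, 1].
8 cycles on 35: each ℓ→(−1)^(ℓ−1), product (−1)^27 = -1.
Zolotarev: (19|35) = -1, matching the cycle-count sign.

-1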